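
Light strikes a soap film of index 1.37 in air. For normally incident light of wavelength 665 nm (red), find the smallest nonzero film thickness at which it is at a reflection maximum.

121 nm

At the upper boundary (n = 1.0 to n = 1.37) the reflected ray undergoes a half-wave phase shift.
Bottom surface (1.37 → 1.0): reflection off a lower-index medium gives no phase shift.
The two reflections differ by half a wavelength.
For maximum reflection here: 2 n t = (m + ½) λ.
Minimum at m = 0: t = λ / (4 n) = 665 / (4 × 1.37) = 121 nm.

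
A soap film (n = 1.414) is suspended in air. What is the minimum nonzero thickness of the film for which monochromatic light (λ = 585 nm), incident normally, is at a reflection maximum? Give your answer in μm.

0.103 μm

Top surface (1.0 → 1.414): reflection off a higher-index medium gives a half-wave phase shift.
Bottom surface (1.414 → 1.0): reflection off a lower-index medium gives no phase shift.
Net: one phase inversion between the two reflected rays.
With one net inversion, constructive interference in reflection requires 2 n t = (m + ½) λ.
Minimum at m = 0: t = λ / (4 n) = 585 / (4 × 1.414) = 103 nm.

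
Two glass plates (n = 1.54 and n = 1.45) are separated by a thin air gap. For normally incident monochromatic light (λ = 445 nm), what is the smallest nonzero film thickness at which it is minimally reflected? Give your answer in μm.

0.223 μm

Ray reflecting at the top interface goes from n = 1.54 toward n = 1.0: no phase shift.
At the lower boundary (n = 1.0 to n = 1.45) the reflected ray undergoes a half-wave phase shift.
Net: one phase inversion between the two reflected rays.
So the condition for destructive reflection is 2 n t = m λ.
The smallest nonzero thickness corresponds to m = 1: t = m λ / (2 n) = 1.00 × 445 / (2 × 1.0) = 223 nm.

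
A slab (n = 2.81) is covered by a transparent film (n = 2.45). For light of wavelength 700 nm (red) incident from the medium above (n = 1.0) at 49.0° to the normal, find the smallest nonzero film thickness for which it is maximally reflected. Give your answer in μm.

0.150 μm

At the upper boundary (n = 1.0 to n = 2.45) the reflected ray undergoes a half-wave phase shift.
At the lower boundary (n = 2.45 to n = 2.81) the reflected ray undergoes a half-wave phase shift.
Net: no relative phase inversion (both shifts match).
So the condition for constructive reflection is 2 n t cos θ_r = m λ.
Snell's law: 1.0 sin 49.0° = 2.45 sin θ_r → sin θ_r = 0.308, cos θ_r = 0.951.
Minimum nonzero at m = 1: t = λ / (2 n cos θ_r) = 700 / (2 × 2.45 × 0.951) = 150 nm.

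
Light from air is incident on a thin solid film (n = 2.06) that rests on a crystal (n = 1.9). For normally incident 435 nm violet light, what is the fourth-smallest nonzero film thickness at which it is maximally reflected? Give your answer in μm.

At the upper boundary (n = 1.0 to n = 2.06) the reflected ray undergoes a half-wave phase shift.
Bottom surface (2.06 → 1.9): reflection off a lower-index medium gives no phase shift.
The two reflections differ by half a wavelength.
So the condition for constructive reflection is 2 n t = (m + ½) λ.
The fourth-smallest nonzero thickness corresponds to m = 3: t = (m + ½) λ / (2 n) = 3.50 × 435 / (2 × 2.06) = 370 nm.

0.370 μm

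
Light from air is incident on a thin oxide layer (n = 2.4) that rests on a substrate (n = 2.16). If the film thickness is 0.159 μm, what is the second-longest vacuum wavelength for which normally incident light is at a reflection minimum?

382 nm

At the upper boundary (n = 1.0 to n = 2.4) the reflected ray undergoes a half-wave phase shift.
At the lower boundary (n = 2.4 to n = 2.16) the reflected ray undergoes no phase shift.
Exactly one π shift → a net half-wave offset.
So the condition for destructive reflection is 2 n t = m λ.
λ = 2 n t / m. The second-longest wavelength is m = 2: λ = 2 × 2.4 × 159 / 2.00 = 382 nm.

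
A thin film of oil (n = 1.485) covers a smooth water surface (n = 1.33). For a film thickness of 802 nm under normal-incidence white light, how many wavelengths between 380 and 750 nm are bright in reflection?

3

At the upper boundary (n = 1.0 to n = 1.485) the reflected ray undergoes a half-wave phase shift.
At the lower boundary (n = 1.485 to n = 1.33) the reflected ray undergoes no phase shift.
The two reflections differ by half a wavelength.
With one net inversion, constructive interference in reflection requires 2 n t = (m + ½) λ.
λ = 2 n t / (m + ½) = 2382 / (m + ½) nm.
m=2: 953 nm (IR); m=3: 681 nm (visible); m=4: 529 nm (visible); m=5: 433 nm (visible); m=6: 366 nm (UV).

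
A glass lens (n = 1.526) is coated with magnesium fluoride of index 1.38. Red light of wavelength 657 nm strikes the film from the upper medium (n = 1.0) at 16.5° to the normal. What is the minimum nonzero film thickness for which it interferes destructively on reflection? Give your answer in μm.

Ray reflecting at the top interface goes from n = 1.0 toward n = 1.38: a half-wave phase shift.
Ray reflecting at the bottom interface goes from n = 1.38 toward n = 1.526: a half-wave phase shift.
The two reflections carry the same phase change, so no net offset.
So the condition for destructive reflection is 2 n t cos θ_r = (m + ½) λ.
Snell's law: 1.0 sin 16.5° = 1.38 sin θ_r → sin θ_r = 0.206, cos θ_r = 0.979.
Minimum at m = 0: t = λ / (4 n cos θ_r) = 657 / (4 × 1.38 × 0.979) = 122 nm.

0.122 μm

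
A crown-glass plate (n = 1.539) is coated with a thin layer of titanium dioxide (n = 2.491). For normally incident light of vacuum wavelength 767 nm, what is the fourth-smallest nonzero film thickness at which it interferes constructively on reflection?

539 nm

Top surface (1.0 → 2.491): reflection off a higher-index medium gives a half-wave phase shift.
Bottom surface (2.491 → 1.539): reflection off a lower-index medium gives no phase shift.
Net: one phase inversion between the two reflected rays.
For maximum reflection here: 2 n t = (m + ½) λ.
The fourth-smallest nonzero thickness corresponds to m = 3: t = (m + ½) λ / (2 n) = 3.50 × 767 / (2 × 2.491) = 539 nm.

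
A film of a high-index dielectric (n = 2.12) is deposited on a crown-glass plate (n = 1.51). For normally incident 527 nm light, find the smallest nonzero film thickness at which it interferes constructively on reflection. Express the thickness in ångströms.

621 Å

Ray reflecting at the top interface goes from n = 1.0 toward n = 2.12: a half-wave phase shift.
Bottom surface (2.12 → 1.51): reflection off a lower-index medium gives no phase shift.
Net: one phase inversion between the two reflected rays.
So the condition for constructive reflection is 2 n t = (m + ½) λ.
Minimum at m = 0: t = λ / (4 n) = 527 / (4 × 2.12) = 62.1 nm.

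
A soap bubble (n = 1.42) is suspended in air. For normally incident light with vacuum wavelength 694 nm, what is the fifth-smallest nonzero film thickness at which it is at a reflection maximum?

1100 nm

Ray reflecting at the top interface goes from n = 1.0 toward n = 1.42: a half-wave phase shift.
Ray reflecting at the bottom interface goes from n = 1.42 toward n = 1.0: no phase shift.
The two reflections differ by half a wavelength.
For bright reflection here: 2 n t = (m + ½) λ.
The fifth-smallest nonzero thickness corresponds to m = 4: t = (m + ½) λ / (2 n) = 4.50 × 694 / (2 × 1.42) = 1100 nm.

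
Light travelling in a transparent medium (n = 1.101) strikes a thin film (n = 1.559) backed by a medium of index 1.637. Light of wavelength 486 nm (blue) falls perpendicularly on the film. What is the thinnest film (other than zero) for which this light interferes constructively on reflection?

156 nm

At the upper boundary (n = 1.101 to n = 1.559) the reflected ray undergoes a half-wave phase shift.
At the lower boundary (n = 1.559 to n = 1.637) the reflected ray undergoes a half-wave phase shift.
Zero or two π shifts → no net half-wave offset.
So the condition for constructive reflection is 2 n t = m λ.
Minimum nonzero at m = 1: t = λ / (2 n) = 486 / (2 × 1.559) = 156 nm.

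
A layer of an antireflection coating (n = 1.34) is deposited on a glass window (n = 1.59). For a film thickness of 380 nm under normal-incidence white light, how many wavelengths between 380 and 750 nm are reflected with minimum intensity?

Top surface (1.0 → 1.34): reflection off a higher-index medium gives a half-wave phase shift.
Bottom surface (1.34 → 1.59): reflection off a higher-index medium gives a half-wave phase shift.
Zero or two π shifts → no net half-wave offset.
With no net inversion, destructive interference in reflection requires 2 n t = (m + ½) λ.
λ = 2 n t / (m + ½) = 1018 / (m + ½) nm.
m=0: 2037 nm (IR); m=1: 679 nm (visible); m=2: 407 nm (visible); m=3: 291 nm (UV).

2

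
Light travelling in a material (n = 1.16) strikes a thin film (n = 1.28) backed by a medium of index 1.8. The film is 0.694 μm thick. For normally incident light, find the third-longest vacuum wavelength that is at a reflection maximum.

Top surface (1.16 → 1.28): reflection off a higher-index medium gives a half-wave phase shift.
Bottom surface (1.28 → 1.8): reflection off a higher-index medium gives a half-wave phase shift.
Zero or two π shifts → no net half-wave offset.
With no net inversion, constructive interference in reflection requires 2 n t = m λ.
λ = 2 n t / m. The third-longest wavelength is m = 3: λ = 2 × 1.28 × 694 / 3.00 = 592 nm.

592 nm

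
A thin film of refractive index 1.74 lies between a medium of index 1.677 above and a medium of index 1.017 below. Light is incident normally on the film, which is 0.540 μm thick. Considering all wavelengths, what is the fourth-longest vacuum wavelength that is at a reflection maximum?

Top surface (1.677 → 1.74): reflection off a higher-index medium gives a half-wave phase shift.
Bottom surface (1.74 → 1.017): reflection off a lower-index medium gives no phase shift.
Net: one phase inversion between the two reflected rays.
With one net inversion, constructive interference in reflection requires 2 n t = (m + ½) λ.
λ = 2 n t / (m + ½). The fourth-longest wavelength is m = 3: λ = 2 × 1.74 × 540 / 3.50 = 537 nm.

537 nm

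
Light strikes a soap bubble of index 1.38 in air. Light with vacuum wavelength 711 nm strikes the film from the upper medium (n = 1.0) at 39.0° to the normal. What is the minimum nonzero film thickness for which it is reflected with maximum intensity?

Ray reflecting at the top interface goes from n = 1.0 toward n = 1.38: a half-wave phase shift.
Ray reflecting at the bottom interface goes from n = 1.38 toward n = 1.0: no phase shift.
Exactly one π shift → a net half-wave offset.
With one net inversion, constructive interference in reflection requires 2 n t cos θ_r = (m + ½) λ.
Snell's law: 1.0 sin 39.0° = 1.38 sin θ_r → sin θ_r = 0.456, cos θ_r = 0.890.
Minimum at m = 0: t = λ / (4 n cos θ_r) = 711 / (4 × 1.38 × 0.890) = 145 nm.

145 nm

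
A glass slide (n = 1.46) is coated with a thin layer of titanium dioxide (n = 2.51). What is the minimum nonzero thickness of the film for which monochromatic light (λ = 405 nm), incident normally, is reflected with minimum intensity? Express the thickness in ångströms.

Ray reflecting at the top interface goes from n = 1.0 toward n = 2.51: a half-wave phase shift.
Bottom surface (2.51 → 1.46): reflection off a lower-index medium gives no phase shift.
Net: one phase inversion between the two reflected rays.
So the condition for destructive reflection is 2 n t = m λ.
Minimum nonzero at m = 1: t = λ / (2 n) = 405 / (2 × 2.51) = 80.7 nm.

807 Å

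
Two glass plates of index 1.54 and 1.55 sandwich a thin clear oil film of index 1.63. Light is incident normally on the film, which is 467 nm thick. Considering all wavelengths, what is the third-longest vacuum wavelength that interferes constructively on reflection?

609 nm

Top surface (1.54 → 1.63): reflection off a higher-index medium gives a half-wave phase shift.
Ray reflecting at the bottom interface goes from n = 1.63 toward n = 1.55: no phase shift.
Net: one phase inversion between the two reflected rays.
So the condition for constructive reflection is 2 n t = (m + ½) λ.
λ = 2 n t / (m + ½). The third-longest wavelength is m = 2: λ = 2 × 1.63 × 467 / 2.50 = 609 nm.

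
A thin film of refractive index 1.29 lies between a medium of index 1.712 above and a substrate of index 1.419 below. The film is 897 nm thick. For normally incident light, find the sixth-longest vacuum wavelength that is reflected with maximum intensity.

At the upper boundary (n = 1.712 to n = 1.29) the reflected ray undergoes no phase shift.
Ray reflecting at the bottom interface goes from n = 1.29 toward n = 1.419: a half-wave phase shift.
Exactly one π shift → a net half-wave offset.
So the condition for constructive reflection is 2 n t = (m + ½) λ.
λ = 2 n t / (m + ½). The sixth-longest wavelength is m = 5: λ = 2 × 1.29 × 897 / 5.50 = 421 nm.

421 nm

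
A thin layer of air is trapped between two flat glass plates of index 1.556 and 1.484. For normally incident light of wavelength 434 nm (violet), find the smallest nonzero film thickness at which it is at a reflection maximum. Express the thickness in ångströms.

At the upper boundary (n = 1.556 to n = 1.0) the reflected ray undergoes no phase shift.
At the lower boundary (n = 1.0 to n = 1.484) the reflected ray undergoes a half-wave phase shift.
Net: one phase inversion between the two reflected rays.
For bright reflection here: 2 n t = (m + ½) λ.
Minimum at m = 0: t = λ / (4 n) = 434 / (4 × 1.0) = 109 nm.

1085 Å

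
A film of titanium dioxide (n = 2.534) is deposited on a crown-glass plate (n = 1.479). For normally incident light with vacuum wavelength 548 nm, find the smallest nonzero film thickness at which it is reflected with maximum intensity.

54.1 nm

At the upper boundary (n = 1.0 to n = 2.534) the reflected ray undergoes a half-wave phase shift.
Ray reflecting at the bottom interface goes from n = 2.534 toward n = 1.479: no phase shift.
Exactly one π shift → a net half-wave offset.
With one net inversion, constructive interference in reflection requires 2 n t = (m + ½) λ.
Minimum at m = 0: t = λ / (4 n) = 548 / (4 × 2.534) = 54.1 nm.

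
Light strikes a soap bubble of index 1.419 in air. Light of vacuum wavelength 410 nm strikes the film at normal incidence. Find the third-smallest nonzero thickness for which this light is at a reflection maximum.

Ray reflecting at the top interface goes from n = 1.0 toward n = 1.419: a half-wave phase shift.
Ray reflecting at the bottom interface goes from n = 1.419 toward n = 1.0: no phase shift.
Net: one phase inversion between the two reflected rays.
For maximum reflection here: 2 n t = (m + ½) λ.
The third-smallest nonzero thickness corresponds to m = 2: t = (m + ½) λ / (2 n) = 2.50 × 410 / (2 × 1.419) = 361 nm.

361 nm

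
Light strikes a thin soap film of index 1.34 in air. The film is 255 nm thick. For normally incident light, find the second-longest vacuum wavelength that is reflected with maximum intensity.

456 nm

Ray reflecting at the top interface goes from n = 1.0 toward n = 1.34: a half-wave phase shift.
Bottom surface (1.34 → 1.0): reflection off a lower-index medium gives no phase shift.
Exactly one π shift → a net half-wave offset.
So the condition for constructive reflection is 2 n t = (m + ½) λ.
λ = 2 n t / (m + ½). The second-longest wavelength is m = 1: λ = 2 × 1.34 × 255 / 1.50 = 456 nm.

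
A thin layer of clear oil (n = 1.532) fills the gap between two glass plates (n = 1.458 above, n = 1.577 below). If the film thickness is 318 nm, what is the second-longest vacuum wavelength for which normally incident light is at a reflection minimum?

At the upper boundary (n = 1.458 to n = 1.532) the reflected ray undergoes a half-wave phase shift.
Ray reflecting at the bottom interface goes from n = 1.532 toward n = 1.577: a half-wave phase shift.
Zero or two π shifts → no net half-wave offset.
With no net inversion, destructive interference in reflection requires 2 n t = (m + ½) λ.
λ = 2 n t / (m + ½). The second-longest wavelength is m = 1: λ = 2 × 1.532 × 318 / 1.50 = 650 nm.

650 nm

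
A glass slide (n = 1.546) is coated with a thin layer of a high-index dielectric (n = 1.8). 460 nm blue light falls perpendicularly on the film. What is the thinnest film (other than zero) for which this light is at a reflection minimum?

Ray reflecting at the top interface goes from n = 1.0 toward n = 1.8: a half-wave phase shift.
At the lower boundary (n = 1.8 to n = 1.546) the reflected ray undergoes no phase shift.
Exactly one π shift → a net half-wave offset.
With one net inversion, destructive interference in reflection requires 2 n t = m λ.
Minimum nonzero at m = 1: t = λ / (2 n) = 460 / (2 × 1.8) = 128 nm.

128 nm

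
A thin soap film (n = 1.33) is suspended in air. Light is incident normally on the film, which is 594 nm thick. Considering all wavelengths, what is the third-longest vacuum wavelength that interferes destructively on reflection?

527 nm

Ray reflecting at the top interface goes from n = 1.0 toward n = 1.33: a half-wave phase shift.
At the lower boundary (n = 1.33 to n = 1.0) the reflected ray undergoes no phase shift.
The two reflections differ by half a wavelength.
With one net inversion, destructive interference in reflection requires 2 n t = m λ.
λ = 2 n t / m. The third-longest wavelength is m = 3: λ = 2 × 1.33 × 594 / 3.00 = 527 nm.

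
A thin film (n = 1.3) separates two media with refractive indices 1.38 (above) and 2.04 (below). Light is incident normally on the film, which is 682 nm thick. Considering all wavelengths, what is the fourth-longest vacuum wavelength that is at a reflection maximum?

At the upper boundary (n = 1.38 to n = 1.3) the reflected ray undergoes no phase shift.
At the lower boundary (n = 1.3 to n = 2.04) the reflected ray undergoes a half-wave phase shift.
Exactly one π shift → a net half-wave offset.
For strong reflection here: 2 n t = (m + ½) λ.
λ = 2 n t / (m + ½). The fourth-longest wavelength is m = 3: λ = 2 × 1.3 × 682 / 3.50 = 507 nm.

507 nm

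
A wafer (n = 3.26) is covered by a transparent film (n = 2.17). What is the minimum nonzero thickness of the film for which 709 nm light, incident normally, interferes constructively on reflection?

At the upper boundary (n = 1.0 to n = 2.17) the reflected ray undergoes a half-wave phase shift.
Bottom surface (2.17 → 3.26): reflection off a higher-index medium gives a half-wave phase shift.
Zero or two π shifts → no net half-wave offset.
So the condition for constructive reflection is 2 n t = m λ.
Minimum nonzero at m = 1: t = λ / (2 n) = 709 / (2 × 2.17) = 163 nm.

163 nm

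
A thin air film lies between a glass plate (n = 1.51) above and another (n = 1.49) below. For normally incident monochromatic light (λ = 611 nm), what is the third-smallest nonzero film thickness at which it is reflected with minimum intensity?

917 nm

At the upper boundary (n = 1.51 to n = 1.0) the reflected ray undergoes no phase shift.
At the lower boundary (n = 1.0 to n = 1.49) the reflected ray undergoes a half-wave phase shift.
Net: one phase inversion between the two reflected rays.
With one net inversion, destructive interference in reflection requires 2 n t = m λ.
The third-smallest nonzero thickness corresponds to m = 3: t = m λ / (2 n) = 3.00 × 611 / (2 × 1.0) = 917 nm.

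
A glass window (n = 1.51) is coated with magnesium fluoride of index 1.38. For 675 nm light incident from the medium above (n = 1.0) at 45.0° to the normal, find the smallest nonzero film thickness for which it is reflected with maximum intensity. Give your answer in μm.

0.285 μm

Top surface (1.0 → 1.38): reflection off a higher-index medium gives a half-wave phase shift.
At the lower boundary (n = 1.38 to n = 1.51) the reflected ray undergoes a half-wave phase shift.
Net: no relative phase inversion (both shifts match).
For strong reflection here: 2 n t cos θ_r = m λ.
Snell's law: 1.0 sin 45.0° = 1.38 sin θ_r → sin θ_r = 0.512, cos θ_r = 0.859.
Minimum nonzero at m = 1: t = λ / (2 n cos θ_r) = 675 / (2 × 1.38 × 0.859) = 285 nm.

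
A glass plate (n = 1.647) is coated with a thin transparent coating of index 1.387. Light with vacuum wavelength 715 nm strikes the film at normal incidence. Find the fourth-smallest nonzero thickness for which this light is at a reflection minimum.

Ray reflecting at the top interface goes from n = 1.0 toward n = 1.387: a half-wave phase shift.
Bottom surface (1.387 → 1.647): reflection off a higher-index medium gives a half-wave phase shift.
The two reflections carry the same phase change, so no net offset.
For weak reflection here: 2 n t = (m + ½) λ.
The fourth-smallest nonzero thickness corresponds to m = 3: t = (m + ½) λ / (2 n) = 3.50 × 715 / (2 × 1.387) = 902 nm.

902 nm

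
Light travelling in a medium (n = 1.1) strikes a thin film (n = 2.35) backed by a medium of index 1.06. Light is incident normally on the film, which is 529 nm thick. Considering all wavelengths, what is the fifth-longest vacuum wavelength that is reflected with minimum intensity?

Ray reflecting at the top interface goes from n = 1.1 toward n = 2.35: a half-wave phase shift.
At the lower boundary (n = 2.35 to n = 1.06) the reflected ray undergoes no phase shift.
Exactly one π shift → a net half-wave offset.
With one net inversion, destructive interference in reflection requires 2 n t = m λ.
λ = 2 n t / m. The fifth-longest wavelength is m = 5: λ = 2 × 2.35 × 529 / 5.00 = 497 nm.

497 nm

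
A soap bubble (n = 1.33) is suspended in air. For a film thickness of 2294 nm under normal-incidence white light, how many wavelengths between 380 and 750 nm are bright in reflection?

8

Ray reflecting at the top interface goes from n = 1.0 toward n = 1.33: a half-wave phase shift.
At the lower boundary (n = 1.33 to n = 1.0) the reflected ray undergoes no phase shift.
Exactly one π shift → a net half-wave offset.
With one net inversion, constructive interference in reflection requires 2 n t = (m + ½) λ.
λ = 2 n t / (m + ½) = 6102 / (m + ½) nm.
m=7: 814 nm (IR); m=8: 718 nm (visible); m=9: 642 nm (visible); m=10: 581 nm (visible); m=11: 531 nm (visible); m=12: 488 nm (visible); m=13: 452 nm (visible); m=14: 421 nm (visible); m=15: 394 nm (visible); m=16: 370 nm (UV).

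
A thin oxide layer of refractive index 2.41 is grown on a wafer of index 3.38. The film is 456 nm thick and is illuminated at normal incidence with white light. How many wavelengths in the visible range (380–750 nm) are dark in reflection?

At the upper boundary (n = 1.0 to n = 2.41) the reflected ray undergoes a half-wave phase shift.
At the lower boundary (n = 2.41 to n = 3.38) the reflected ray undergoes a half-wave phase shift.
Zero or two π shifts → no net half-wave offset.
So the condition for destructive reflection is 2 n t = (m + ½) λ.
λ = 2 n t / (m + ½) = 2198 / (m + ½) nm.
m=2: 879 nm (IR); m=3: 628 nm (visible); m=4: 488 nm (visible); m=5: 400 nm (visible); m=6: 338 nm (UV).

3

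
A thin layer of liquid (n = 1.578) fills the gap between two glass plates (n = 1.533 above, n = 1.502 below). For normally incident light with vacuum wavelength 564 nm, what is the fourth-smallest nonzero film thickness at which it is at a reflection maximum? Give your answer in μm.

0.625 μm

At the upper boundary (n = 1.533 to n = 1.578) the reflected ray undergoes a half-wave phase shift.
At the lower boundary (n = 1.578 to n = 1.502) the reflected ray undergoes no phase shift.
Exactly one π shift → a net half-wave offset.
So the condition for constructive reflection is 2 n t = (m + ½) λ.
The fourth-smallest nonzero thickness corresponds to m = 3: t = (m + ½) λ / (2 n) = 3.50 × 564 / (2 × 1.578) = 625 nm.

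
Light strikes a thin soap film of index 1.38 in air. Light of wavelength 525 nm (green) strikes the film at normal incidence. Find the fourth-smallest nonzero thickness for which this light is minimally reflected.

At the upper boundary (n = 1.0 to n = 1.38) the reflected ray undergoes a half-wave phase shift.
At the lower boundary (n = 1.38 to n = 1.0) the reflected ray undergoes no phase shift.
Exactly one π shift → a net half-wave offset.
So the condition for destructive reflection is 2 n t = m λ.
The fourth-smallest nonzero thickness corresponds to m = 4: t = m λ / (2 n) = 4.00 × 525 / (2 × 1.38) = 761 nm.

761 nm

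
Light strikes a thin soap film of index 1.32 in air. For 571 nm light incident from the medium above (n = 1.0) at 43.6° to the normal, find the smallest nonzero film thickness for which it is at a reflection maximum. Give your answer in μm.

At the upper boundary (n = 1.0 to n = 1.32) the reflected ray undergoes a half-wave phase shift.
At the lower boundary (n = 1.32 to n = 1.0) the reflected ray undergoes no phase shift.
Net: one phase inversion between the two reflected rays.
With one net inversion, constructive interference in reflection requires 2 n t cos θ_r = (m + ½) λ.
Snell's law: 1.0 sin 43.6° = 1.32 sin θ_r → sin θ_r = 0.522, cos θ_r = 0.853.
Minimum at m = 0: t = λ / (4 n cos θ_r) = 571 / (4 × 1.32 × 0.853) = 127 nm.

0.127 μm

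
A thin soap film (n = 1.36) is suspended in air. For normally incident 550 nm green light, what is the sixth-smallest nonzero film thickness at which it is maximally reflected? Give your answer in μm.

Top surface (1.0 → 1.36): reflection off a higher-index medium gives a half-wave phase shift.
At the lower boundary (n = 1.36 to n = 1.0) the reflected ray undergoes no phase shift.
Exactly one π shift → a net half-wave offset.
With one net inversion, constructive interference in reflection requires 2 n t = (m + ½) λ.
The sixth-smallest nonzero thickness corresponds to m = 5: t = (m + ½) λ / (2 n) = 5.50 × 550 / (2 × 1.36) = 1112 nm.

1.11 μm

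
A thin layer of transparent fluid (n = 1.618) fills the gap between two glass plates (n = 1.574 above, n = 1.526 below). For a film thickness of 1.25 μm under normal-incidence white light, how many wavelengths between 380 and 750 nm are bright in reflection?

6

At the upper boundary (n = 1.574 to n = 1.618) the reflected ray undergoes a half-wave phase shift.
Bottom surface (1.618 → 1.526): reflection off a lower-index medium gives no phase shift.
The two reflections differ by half a wavelength.
So the condition for constructive reflection is 2 n t = (m + ½) λ.
λ = 2 n t / (m + ½) = 4045 / (m + ½) nm.
m=4: 899 nm (IR); m=5: 735 nm (visible); m=6: 622 nm (visible); m=7: 539 nm (visible); m=8: 476 nm (visible); m=9: 426 nm (visible); m=10: 385 nm (visible); m=11: 352 nm (UV).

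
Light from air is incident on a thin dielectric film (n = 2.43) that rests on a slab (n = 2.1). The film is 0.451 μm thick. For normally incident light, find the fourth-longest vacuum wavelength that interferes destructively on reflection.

548 nm

At the upper boundary (n = 1.0 to n = 2.43) the reflected ray undergoes a half-wave phase shift.
Bottom surface (2.43 → 2.1): reflection off a lower-index medium gives no phase shift.
The two reflections differ by half a wavelength.
With one net inversion, destructive interference in reflection requires 2 n t = m λ.
λ = 2 n t / m. The fourth-longest wavelength is m = 4: λ = 2 × 2.43 × 451 / 4.00 = 548 nm.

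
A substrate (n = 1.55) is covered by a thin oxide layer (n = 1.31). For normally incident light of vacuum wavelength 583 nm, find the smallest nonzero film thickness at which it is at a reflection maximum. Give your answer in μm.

0.223 μm

Top surface (1.0 → 1.31): reflection off a higher-index medium gives a half-wave phase shift.
Bottom surface (1.31 → 1.55): reflection off a higher-index medium gives a half-wave phase shift.
Zero or two π shifts → no net half-wave offset.
For bright reflection here: 2 n t = m λ.
Minimum nonzero at m = 1: t = λ / (2 n) = 583 / (2 × 1.31) = 223 nm.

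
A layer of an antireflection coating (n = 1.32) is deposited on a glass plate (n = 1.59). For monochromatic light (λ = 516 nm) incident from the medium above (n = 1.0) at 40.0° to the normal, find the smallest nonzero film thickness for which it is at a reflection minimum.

At the upper boundary (n = 1.0 to n = 1.32) the reflected ray undergoes a half-wave phase shift.
Ray reflecting at the bottom interface goes from n = 1.32 toward n = 1.59: a half-wave phase shift.
The two reflections carry the same phase change, so no net offset.
For minimum reflection here: 2 n t cos θ_r = (m + ½) λ.
Snell's law: 1.0 sin 40.0° = 1.32 sin θ_r → sin θ_r = 0.487, cos θ_r = 0.873.
Minimum at m = 0: t = λ / (4 n cos θ_r) = 516 / (4 × 1.32 × 0.873) = 112 nm.

112 nm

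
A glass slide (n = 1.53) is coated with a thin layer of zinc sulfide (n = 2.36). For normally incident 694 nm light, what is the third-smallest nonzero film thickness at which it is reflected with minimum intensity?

441 nm

Ray reflecting at the top interface goes from n = 1.0 toward n = 2.36: a half-wave phase shift.
Bottom surface (2.36 → 1.53): reflection off a lower-index medium gives no phase shift.
The two reflections differ by half a wavelength.
With one net inversion, destructive interference in reflection requires 2 n t = m λ.
The third-smallest nonzero thickness corresponds to m = 3: t = m λ / (2 n) = 3.00 × 694 / (2 × 2.36) = 441 nm.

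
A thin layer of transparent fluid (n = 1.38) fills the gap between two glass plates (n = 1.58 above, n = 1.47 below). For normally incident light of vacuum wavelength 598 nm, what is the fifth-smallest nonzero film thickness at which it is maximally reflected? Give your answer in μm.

0.975 μm

Ray reflecting at the top interface goes from n = 1.58 toward n = 1.38: no phase shift.
Bottom surface (1.38 → 1.47): reflection off a higher-index medium gives a half-wave phase shift.
Net: one phase inversion between the two reflected rays.
With one net inversion, constructive interference in reflection requires 2 n t = (m + ½) λ.
The fifth-smallest nonzero thickness corresponds to m = 4: t = (m + ½) λ / (2 n) = 4.50 × 598 / (2 × 1.38) = 975 nm.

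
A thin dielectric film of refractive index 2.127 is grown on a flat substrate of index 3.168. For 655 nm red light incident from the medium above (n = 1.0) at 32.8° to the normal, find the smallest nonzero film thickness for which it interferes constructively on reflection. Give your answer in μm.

Ray reflecting at the top interface goes from n = 1.0 toward n = 2.127: a half-wave phase shift.
Bottom surface (2.127 → 3.168): reflection off a higher-index medium gives a half-wave phase shift.
The two reflections carry the same phase change, so no net offset.
With no net inversion, constructive interference in reflection requires 2 n t cos θ_r = m λ.
Snell's law: 1.0 sin 32.8° = 2.127 sin θ_r → sin θ_r = 0.255, cos θ_r = 0.967.
Minimum nonzero at m = 1: t = λ / (2 n cos θ_r) = 655 / (2 × 2.127 × 0.967) = 159 nm.

0.159 μm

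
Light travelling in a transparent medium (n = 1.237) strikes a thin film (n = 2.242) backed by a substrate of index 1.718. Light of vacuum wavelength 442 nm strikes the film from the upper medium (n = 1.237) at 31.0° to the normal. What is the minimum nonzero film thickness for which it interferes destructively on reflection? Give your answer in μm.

At the upper boundary (n = 1.237 to n = 2.242) the reflected ray undergoes a half-wave phase shift.
Ray reflecting at the bottom interface goes from n = 2.242 toward n = 1.718: no phase shift.
Net: one phase inversion between the two reflected rays.
With one net inversion, destructive interference in reflection requires 2 n t cos θ_r = m λ.
Snell's law: 1.237 sin 31.0° = 2.242 sin θ_r → sin θ_r = 0.284, cos θ_r = 0.959.
Minimum nonzero at m = 1: t = λ / (2 n cos θ_r) = 442 / (2 × 2.242 × 0.959) = 103 nm.

0.103 μm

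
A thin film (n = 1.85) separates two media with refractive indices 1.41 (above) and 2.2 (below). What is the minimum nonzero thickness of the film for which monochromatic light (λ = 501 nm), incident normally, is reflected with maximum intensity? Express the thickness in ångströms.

Top surface (1.41 → 1.85): reflection off a higher-index medium gives a half-wave phase shift.
Ray reflecting at the bottom interface goes from n = 1.85 toward n = 2.2: a half-wave phase shift.
The two reflections carry the same phase change, so no net offset.
With no net inversion, constructive interference in reflection requires 2 n t = m λ.
Minimum nonzero at m = 1: t = λ / (2 n) = 501 / (2 × 1.85) = 135 nm.

1354 Å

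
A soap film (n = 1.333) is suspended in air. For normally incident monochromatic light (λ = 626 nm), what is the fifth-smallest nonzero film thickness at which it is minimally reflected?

1174 nm

Ray reflecting at the top interface goes from n = 1.0 toward n = 1.333: a half-wave phase shift.
Ray reflecting at the bottom interface goes from n = 1.333 toward n = 1.0: no phase shift.
Net: one phase inversion between the two reflected rays.
With one net inversion, destructive interference in reflection requires 2 n t = m λ.
The fifth-smallest nonzero thickness corresponds to m = 5: t = m λ / (2 n) = 5.00 × 626 / (2 × 1.333) = 1174 nm.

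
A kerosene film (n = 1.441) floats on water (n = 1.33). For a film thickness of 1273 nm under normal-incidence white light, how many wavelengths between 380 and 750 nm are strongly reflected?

5

At the upper boundary (n = 1.0 to n = 1.441) the reflected ray undergoes a half-wave phase shift.
Ray reflecting at the bottom interface goes from n = 1.441 toward n = 1.33: no phase shift.
Exactly one π shift → a net half-wave offset.
For strong reflection here: 2 n t = (m + ½) λ.
λ = 2 n t / (m + ½) = 3669 / (m + ½) nm.
m=4: 815 nm (IR); m=5: 667 nm (visible); m=6: 564 nm (visible); m=7: 489 nm (visible); m=8: 432 nm (visible); m=9: 386 nm (visible); m=10: 349 nm (UV).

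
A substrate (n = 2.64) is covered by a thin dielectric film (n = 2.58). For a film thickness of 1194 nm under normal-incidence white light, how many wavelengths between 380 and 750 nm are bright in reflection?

8

Ray reflecting at the top interface goes from n = 1.0 toward n = 2.58: a half-wave phase shift.
Ray reflecting at the bottom interface goes from n = 2.58 toward n = 2.64: a half-wave phase shift.
Net: no relative phase inversion (both shifts match).
So the condition for constructive reflection is 2 n t = m λ.
λ = 2 n t / m = 6161 / m nm.
m=8: 770 nm (IR); m=9: 685 nm (visible); m=10: 616 nm (visible); m=11: 560 nm (visible); m=12: 513 nm (visible); m=13: 474 nm (visible); m=14: 440 nm (visible); m=15: 411 nm (visible); m=16: 385 nm (visible); m=17: 362 nm (UV).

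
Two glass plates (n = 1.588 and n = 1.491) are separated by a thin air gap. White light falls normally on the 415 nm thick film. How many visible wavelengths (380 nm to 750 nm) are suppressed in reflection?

1

Ray reflecting at the top interface goes from n = 1.588 toward n = 1.0: no phase shift.
Bottom surface (1.0 → 1.491): reflection off a higher-index medium gives a half-wave phase shift.
Exactly one π shift → a net half-wave offset.
So the condition for destructive reflection is 2 n t = m λ.
λ = 2 n t / m = 830 / m nm.
m=1: 830 nm (IR); m=2: 415 nm (visible); m=3: 277 nm (UV).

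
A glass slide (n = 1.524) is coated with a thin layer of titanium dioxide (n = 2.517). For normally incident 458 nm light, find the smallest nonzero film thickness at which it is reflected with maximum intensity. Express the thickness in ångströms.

Top surface (1.0 → 2.517): reflection off a higher-index medium gives a half-wave phase shift.
Ray reflecting at the bottom interface goes from n = 2.517 toward n = 1.524: no phase shift.
Exactly one π shift → a net half-wave offset.
So the condition for constructive reflection is 2 n t = (m + ½) λ.
Minimum at m = 0: t = λ / (4 n) = 458 / (4 × 2.517) = 45.5 nm.

455 Å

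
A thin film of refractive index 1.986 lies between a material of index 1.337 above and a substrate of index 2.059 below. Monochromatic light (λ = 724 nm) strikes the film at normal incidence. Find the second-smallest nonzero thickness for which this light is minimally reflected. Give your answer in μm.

At the upper boundary (n = 1.337 to n = 1.986) the reflected ray undergoes a half-wave phase shift.
Bottom surface (1.986 → 2.059): reflection off a higher-index medium gives a half-wave phase shift.
Net: no relative phase inversion (both shifts match).
For dark reflection here: 2 n t = (m + ½) λ.
The second-smallest nonzero thickness corresponds to m = 1: t = (m + ½) λ / (2 n) = 1.50 × 724 / (2 × 1.986) = 273 nm.

0.273 μm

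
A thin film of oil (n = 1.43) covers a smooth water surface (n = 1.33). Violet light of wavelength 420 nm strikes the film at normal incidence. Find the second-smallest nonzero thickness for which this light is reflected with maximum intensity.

Top surface (1.0 → 1.43): reflection off a higher-index medium gives a half-wave phase shift.
Ray reflecting at the bottom interface goes from n = 1.43 toward n = 1.33: no phase shift.
Net: one phase inversion between the two reflected rays.
With one net inversion, constructive interference in reflection requires 2 n t = (m + ½) λ.
The second-smallest nonzero thickness corresponds to m = 1: t = (m + ½) λ / (2 n) = 1.50 × 420 / (2 × 1.43) = 220 nm.

220 nm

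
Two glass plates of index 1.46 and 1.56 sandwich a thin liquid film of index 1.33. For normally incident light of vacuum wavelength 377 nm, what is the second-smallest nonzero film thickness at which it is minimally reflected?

Ray reflecting at the top interface goes from n = 1.46 toward n = 1.33: no phase shift.
Ray reflecting at the bottom interface goes from n = 1.33 toward n = 1.56: a half-wave phase shift.
Net: one phase inversion between the two reflected rays.
So the condition for destructive reflection is 2 n t = m λ.
The second-smallest nonzero thickness corresponds to m = 2: t = m λ / (2 n) = 2.00 × 377 / (2 × 1.33) = 283 nm.

283 nm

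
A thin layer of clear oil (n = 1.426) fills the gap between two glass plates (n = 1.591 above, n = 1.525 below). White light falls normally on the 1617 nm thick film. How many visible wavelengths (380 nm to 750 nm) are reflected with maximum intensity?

6

At the upper boundary (n = 1.591 to n = 1.426) the reflected ray undergoes no phase shift.
At the lower boundary (n = 1.426 to n = 1.525) the reflected ray undergoes a half-wave phase shift.
Net: one phase inversion between the two reflected rays.
With one net inversion, constructive interference in reflection requires 2 n t = (m + ½) λ.
λ = 2 n t / (m + ½) = 4612 / (m + ½) nm.
m=5: 838 nm (IR); m=6: 709 nm (visible); m=7: 615 nm (visible); m=8: 543 nm (visible); m=9: 485 nm (visible); m=10: 439 nm (visible); m=11: 401 nm (visible); m=12: 369 nm (UV).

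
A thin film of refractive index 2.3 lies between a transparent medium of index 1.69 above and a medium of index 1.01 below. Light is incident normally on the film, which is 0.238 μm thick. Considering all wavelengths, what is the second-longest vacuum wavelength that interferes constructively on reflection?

730 nm

Top surface (1.69 → 2.3): reflection off a higher-index medium gives a half-wave phase shift.
At the lower boundary (n = 2.3 to n = 1.01) the reflected ray undergoes no phase shift.
Net: one phase inversion between the two reflected rays.
With one net inversion, constructive interference in reflection requires 2 n t = (m + ½) λ.
λ = 2 n t / (m + ½). The second-longest wavelength is m = 1: λ = 2 × 2.3 × 238 / 1.50 = 730 nm.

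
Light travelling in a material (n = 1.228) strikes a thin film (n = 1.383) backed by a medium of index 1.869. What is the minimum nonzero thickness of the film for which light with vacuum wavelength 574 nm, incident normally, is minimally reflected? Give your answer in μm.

0.104 μm

Top surface (1.228 → 1.383): reflection off a higher-index medium gives a half-wave phase shift.
Ray reflecting at the bottom interface goes from n = 1.383 toward n = 1.869: a half-wave phase shift.
Zero or two π shifts → no net half-wave offset.
For dark reflection here: 2 n t = (m + ½) λ.
Minimum at m = 0: t = λ / (4 n) = 574 / (4 × 1.383) = 104 nm.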